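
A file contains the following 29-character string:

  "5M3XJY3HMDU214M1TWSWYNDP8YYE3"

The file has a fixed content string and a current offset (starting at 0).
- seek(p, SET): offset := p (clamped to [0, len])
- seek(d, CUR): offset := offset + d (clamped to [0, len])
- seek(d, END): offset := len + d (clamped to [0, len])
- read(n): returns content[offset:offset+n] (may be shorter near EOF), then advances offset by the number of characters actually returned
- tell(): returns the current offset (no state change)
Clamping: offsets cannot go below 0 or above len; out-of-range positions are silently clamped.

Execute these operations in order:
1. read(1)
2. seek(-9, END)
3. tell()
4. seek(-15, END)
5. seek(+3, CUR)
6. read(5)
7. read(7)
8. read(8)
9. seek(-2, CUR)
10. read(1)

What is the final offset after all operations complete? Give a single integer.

After 1 (read(1)): returned '5', offset=1
After 2 (seek(-9, END)): offset=20
After 3 (tell()): offset=20
After 4 (seek(-15, END)): offset=14
After 5 (seek(+3, CUR)): offset=17
After 6 (read(5)): returned 'WSWYN', offset=22
After 7 (read(7)): returned 'DP8YYE3', offset=29
After 8 (read(8)): returned '', offset=29
After 9 (seek(-2, CUR)): offset=27
After 10 (read(1)): returned 'E', offset=28

Answer: 28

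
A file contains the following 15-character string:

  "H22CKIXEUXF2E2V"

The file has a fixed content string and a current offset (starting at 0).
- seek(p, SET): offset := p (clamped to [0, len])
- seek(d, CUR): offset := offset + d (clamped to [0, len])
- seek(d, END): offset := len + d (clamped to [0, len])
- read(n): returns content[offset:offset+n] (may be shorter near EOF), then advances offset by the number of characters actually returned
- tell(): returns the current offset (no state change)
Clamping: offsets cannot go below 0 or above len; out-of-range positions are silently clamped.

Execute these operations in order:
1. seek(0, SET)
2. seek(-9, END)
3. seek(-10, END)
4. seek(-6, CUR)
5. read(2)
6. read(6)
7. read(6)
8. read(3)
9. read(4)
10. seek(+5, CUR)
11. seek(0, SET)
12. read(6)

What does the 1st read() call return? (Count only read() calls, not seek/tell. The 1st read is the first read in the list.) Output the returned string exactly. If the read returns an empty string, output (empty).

Answer: H2

Derivation:
After 1 (seek(0, SET)): offset=0
After 2 (seek(-9, END)): offset=6
After 3 (seek(-10, END)): offset=5
After 4 (seek(-6, CUR)): offset=0
After 5 (read(2)): returned 'H2', offset=2
After 6 (read(6)): returned '2CKIXE', offset=8
After 7 (read(6)): returned 'UXF2E2', offset=14
After 8 (read(3)): returned 'V', offset=15
After 9 (read(4)): returned '', offset=15
After 10 (seek(+5, CUR)): offset=15
After 11 (seek(0, SET)): offset=0
After 12 (read(6)): returned 'H22CKI', offset=6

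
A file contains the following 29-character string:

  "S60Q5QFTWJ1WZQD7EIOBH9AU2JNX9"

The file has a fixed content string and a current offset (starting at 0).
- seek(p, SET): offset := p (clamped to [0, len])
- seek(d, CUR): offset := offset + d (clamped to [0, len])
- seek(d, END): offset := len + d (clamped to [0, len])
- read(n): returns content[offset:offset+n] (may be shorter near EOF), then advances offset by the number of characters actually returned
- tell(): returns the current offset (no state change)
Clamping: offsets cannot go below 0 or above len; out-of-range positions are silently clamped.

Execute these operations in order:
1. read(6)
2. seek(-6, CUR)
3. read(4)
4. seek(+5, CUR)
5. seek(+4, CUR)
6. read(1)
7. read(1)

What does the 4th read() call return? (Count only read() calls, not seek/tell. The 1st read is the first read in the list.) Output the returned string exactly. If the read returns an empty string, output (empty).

After 1 (read(6)): returned 'S60Q5Q', offset=6
After 2 (seek(-6, CUR)): offset=0
After 3 (read(4)): returned 'S60Q', offset=4
After 4 (seek(+5, CUR)): offset=9
After 5 (seek(+4, CUR)): offset=13
After 6 (read(1)): returned 'Q', offset=14
After 7 (read(1)): returned 'D', offset=15

Answer: D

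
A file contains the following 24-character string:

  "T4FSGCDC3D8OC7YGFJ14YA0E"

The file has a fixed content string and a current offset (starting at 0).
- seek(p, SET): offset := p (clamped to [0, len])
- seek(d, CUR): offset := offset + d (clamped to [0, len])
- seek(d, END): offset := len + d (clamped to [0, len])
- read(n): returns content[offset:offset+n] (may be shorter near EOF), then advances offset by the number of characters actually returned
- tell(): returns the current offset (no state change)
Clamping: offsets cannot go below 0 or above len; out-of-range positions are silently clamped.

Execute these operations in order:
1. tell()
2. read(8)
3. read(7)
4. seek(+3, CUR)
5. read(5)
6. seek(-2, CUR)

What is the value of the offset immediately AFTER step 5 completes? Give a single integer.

After 1 (tell()): offset=0
After 2 (read(8)): returned 'T4FSGCDC', offset=8
After 3 (read(7)): returned '3D8OC7Y', offset=15
After 4 (seek(+3, CUR)): offset=18
After 5 (read(5)): returned '14YA0', offset=23

Answer: 23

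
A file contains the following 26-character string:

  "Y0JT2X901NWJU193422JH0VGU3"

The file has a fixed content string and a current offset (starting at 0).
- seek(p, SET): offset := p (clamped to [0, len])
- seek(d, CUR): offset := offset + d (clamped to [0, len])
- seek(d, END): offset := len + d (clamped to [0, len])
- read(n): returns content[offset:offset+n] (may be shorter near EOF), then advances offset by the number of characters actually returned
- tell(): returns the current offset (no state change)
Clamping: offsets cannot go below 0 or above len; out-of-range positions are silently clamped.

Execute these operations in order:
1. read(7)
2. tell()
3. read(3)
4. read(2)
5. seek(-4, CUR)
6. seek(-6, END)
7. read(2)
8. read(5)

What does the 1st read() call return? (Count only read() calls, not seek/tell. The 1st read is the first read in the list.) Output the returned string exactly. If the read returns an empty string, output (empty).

After 1 (read(7)): returned 'Y0JT2X9', offset=7
After 2 (tell()): offset=7
After 3 (read(3)): returned '01N', offset=10
After 4 (read(2)): returned 'WJ', offset=12
After 5 (seek(-4, CUR)): offset=8
After 6 (seek(-6, END)): offset=20
After 7 (read(2)): returned 'H0', offset=22
After 8 (read(5)): returned 'VGU3', offset=26

Answer: Y0JT2X9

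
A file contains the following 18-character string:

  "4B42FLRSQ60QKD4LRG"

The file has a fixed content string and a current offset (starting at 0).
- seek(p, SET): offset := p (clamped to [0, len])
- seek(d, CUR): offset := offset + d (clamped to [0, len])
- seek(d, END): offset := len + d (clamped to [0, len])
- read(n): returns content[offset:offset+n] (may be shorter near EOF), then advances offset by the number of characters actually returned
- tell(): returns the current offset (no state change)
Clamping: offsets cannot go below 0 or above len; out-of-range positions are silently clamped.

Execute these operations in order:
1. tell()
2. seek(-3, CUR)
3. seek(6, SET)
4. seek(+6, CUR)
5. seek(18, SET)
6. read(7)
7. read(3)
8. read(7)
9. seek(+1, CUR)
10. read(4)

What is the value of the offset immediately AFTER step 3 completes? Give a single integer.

Answer: 6

Derivation:
After 1 (tell()): offset=0
After 2 (seek(-3, CUR)): offset=0
After 3 (seek(6, SET)): offset=6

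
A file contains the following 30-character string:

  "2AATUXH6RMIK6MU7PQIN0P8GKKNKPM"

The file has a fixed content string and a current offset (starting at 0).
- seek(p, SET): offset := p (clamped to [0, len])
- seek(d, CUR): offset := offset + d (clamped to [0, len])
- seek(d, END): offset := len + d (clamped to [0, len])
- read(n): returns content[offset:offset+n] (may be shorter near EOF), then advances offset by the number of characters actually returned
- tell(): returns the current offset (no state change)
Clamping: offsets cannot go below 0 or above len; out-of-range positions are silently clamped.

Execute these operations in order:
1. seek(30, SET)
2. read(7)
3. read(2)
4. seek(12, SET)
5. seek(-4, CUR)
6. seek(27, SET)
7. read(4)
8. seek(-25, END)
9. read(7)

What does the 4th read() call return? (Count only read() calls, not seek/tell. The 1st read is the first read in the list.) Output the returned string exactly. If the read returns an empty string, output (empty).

After 1 (seek(30, SET)): offset=30
After 2 (read(7)): returned '', offset=30
After 3 (read(2)): returned '', offset=30
After 4 (seek(12, SET)): offset=12
After 5 (seek(-4, CUR)): offset=8
After 6 (seek(27, SET)): offset=27
After 7 (read(4)): returned 'KPM', offset=30
After 8 (seek(-25, END)): offset=5
After 9 (read(7)): returned 'XH6RMIK', offset=12

Answer: XH6RMIK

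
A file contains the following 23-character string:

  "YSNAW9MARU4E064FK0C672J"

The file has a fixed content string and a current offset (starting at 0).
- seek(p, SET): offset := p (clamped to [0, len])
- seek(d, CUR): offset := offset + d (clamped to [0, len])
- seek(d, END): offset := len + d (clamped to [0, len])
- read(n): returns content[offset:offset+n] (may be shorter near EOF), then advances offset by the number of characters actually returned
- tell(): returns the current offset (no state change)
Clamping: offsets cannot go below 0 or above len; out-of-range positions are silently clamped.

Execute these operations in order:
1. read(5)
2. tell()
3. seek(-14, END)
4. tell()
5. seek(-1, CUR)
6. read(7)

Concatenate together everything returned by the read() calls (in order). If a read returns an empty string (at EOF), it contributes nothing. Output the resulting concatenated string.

Answer: YSNAWRU4E064

Derivation:
After 1 (read(5)): returned 'YSNAW', offset=5
After 2 (tell()): offset=5
After 3 (seek(-14, END)): offset=9
After 4 (tell()): offset=9
After 5 (seek(-1, CUR)): offset=8
After 6 (read(7)): returned 'RU4E064', offset=15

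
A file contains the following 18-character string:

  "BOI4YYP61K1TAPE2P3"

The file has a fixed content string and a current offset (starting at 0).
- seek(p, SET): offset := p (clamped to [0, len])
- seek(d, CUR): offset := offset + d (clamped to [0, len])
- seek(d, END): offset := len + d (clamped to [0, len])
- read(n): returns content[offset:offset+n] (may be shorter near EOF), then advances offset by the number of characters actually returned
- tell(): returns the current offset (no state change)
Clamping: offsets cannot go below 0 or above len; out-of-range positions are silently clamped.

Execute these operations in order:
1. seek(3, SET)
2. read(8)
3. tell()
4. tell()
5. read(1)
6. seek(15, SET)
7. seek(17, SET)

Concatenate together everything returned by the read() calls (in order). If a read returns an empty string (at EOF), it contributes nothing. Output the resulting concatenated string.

After 1 (seek(3, SET)): offset=3
After 2 (read(8)): returned '4YYP61K1', offset=11
After 3 (tell()): offset=11
After 4 (tell()): offset=11
After 5 (read(1)): returned 'T', offset=12
After 6 (seek(15, SET)): offset=15
After 7 (seek(17, SET)): offset=17

Answer: 4YYP61K1T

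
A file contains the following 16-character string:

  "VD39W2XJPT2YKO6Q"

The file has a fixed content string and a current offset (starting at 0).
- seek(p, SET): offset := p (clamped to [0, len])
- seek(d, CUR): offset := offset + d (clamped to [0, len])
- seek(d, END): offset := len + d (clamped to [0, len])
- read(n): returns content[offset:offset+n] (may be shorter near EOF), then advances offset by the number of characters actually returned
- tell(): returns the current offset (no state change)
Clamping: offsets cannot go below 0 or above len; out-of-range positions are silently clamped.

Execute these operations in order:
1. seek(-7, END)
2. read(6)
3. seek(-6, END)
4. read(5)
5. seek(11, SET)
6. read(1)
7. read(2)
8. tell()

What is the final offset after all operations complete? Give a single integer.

After 1 (seek(-7, END)): offset=9
After 2 (read(6)): returned 'T2YKO6', offset=15
After 3 (seek(-6, END)): offset=10
After 4 (read(5)): returned '2YKO6', offset=15
After 5 (seek(11, SET)): offset=11
After 6 (read(1)): returned 'Y', offset=12
After 7 (read(2)): returned 'KO', offset=14
After 8 (tell()): offset=14

Answer: 14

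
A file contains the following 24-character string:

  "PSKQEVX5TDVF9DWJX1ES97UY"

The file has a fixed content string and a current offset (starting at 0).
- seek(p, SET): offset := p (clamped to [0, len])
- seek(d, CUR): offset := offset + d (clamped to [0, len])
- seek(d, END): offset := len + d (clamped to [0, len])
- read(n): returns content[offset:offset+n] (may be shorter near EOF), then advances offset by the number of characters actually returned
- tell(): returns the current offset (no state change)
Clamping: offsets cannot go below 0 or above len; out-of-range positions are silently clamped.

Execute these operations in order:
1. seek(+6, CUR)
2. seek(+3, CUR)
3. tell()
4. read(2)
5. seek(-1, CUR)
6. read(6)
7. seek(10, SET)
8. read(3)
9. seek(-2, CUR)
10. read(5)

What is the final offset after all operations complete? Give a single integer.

After 1 (seek(+6, CUR)): offset=6
After 2 (seek(+3, CUR)): offset=9
After 3 (tell()): offset=9
After 4 (read(2)): returned 'DV', offset=11
After 5 (seek(-1, CUR)): offset=10
After 6 (read(6)): returned 'VF9DWJ', offset=16
After 7 (seek(10, SET)): offset=10
After 8 (read(3)): returned 'VF9', offset=13
After 9 (seek(-2, CUR)): offset=11
After 10 (read(5)): returned 'F9DWJ', offset=16

Answer: 16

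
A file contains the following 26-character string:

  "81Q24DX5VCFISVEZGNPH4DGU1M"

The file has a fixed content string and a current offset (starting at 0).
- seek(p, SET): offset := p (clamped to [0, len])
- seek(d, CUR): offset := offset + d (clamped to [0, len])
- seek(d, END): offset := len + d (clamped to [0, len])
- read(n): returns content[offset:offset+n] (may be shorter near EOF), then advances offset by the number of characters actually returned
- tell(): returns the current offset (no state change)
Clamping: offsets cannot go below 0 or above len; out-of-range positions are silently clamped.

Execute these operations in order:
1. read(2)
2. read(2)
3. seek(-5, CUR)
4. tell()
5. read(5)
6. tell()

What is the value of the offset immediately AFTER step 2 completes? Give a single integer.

Answer: 4

Derivation:
After 1 (read(2)): returned '81', offset=2
After 2 (read(2)): returned 'Q2', offset=4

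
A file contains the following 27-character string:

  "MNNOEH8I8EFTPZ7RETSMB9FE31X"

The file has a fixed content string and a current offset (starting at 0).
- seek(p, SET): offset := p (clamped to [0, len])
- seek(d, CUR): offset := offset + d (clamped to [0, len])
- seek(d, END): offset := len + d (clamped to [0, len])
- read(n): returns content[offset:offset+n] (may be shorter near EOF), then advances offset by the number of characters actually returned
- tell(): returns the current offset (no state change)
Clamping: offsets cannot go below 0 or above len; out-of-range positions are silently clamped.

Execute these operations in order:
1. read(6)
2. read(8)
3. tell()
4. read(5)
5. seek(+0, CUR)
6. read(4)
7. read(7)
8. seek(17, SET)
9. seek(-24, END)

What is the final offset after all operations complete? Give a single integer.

Answer: 3

Derivation:
After 1 (read(6)): returned 'MNNOEH', offset=6
After 2 (read(8)): returned '8I8EFTPZ', offset=14
After 3 (tell()): offset=14
After 4 (read(5)): returned '7RETS', offset=19
After 5 (seek(+0, CUR)): offset=19
After 6 (read(4)): returned 'MB9F', offset=23
After 7 (read(7)): returned 'E31X', offset=27
After 8 (seek(17, SET)): offset=17
After 9 (seek(-24, END)): offset=3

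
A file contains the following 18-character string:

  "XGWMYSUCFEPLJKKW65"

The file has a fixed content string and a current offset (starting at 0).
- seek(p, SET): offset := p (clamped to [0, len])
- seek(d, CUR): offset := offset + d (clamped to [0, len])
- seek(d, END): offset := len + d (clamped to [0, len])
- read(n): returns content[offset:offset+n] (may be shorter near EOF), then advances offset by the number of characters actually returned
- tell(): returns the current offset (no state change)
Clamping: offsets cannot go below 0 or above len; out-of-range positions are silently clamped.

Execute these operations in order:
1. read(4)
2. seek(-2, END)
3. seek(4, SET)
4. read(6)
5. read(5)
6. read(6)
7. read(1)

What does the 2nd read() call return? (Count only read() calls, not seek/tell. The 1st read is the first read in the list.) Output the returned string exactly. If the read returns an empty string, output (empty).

After 1 (read(4)): returned 'XGWM', offset=4
After 2 (seek(-2, END)): offset=16
After 3 (seek(4, SET)): offset=4
After 4 (read(6)): returned 'YSUCFE', offset=10
After 5 (read(5)): returned 'PLJKK', offset=15
After 6 (read(6)): returned 'W65', offset=18
After 7 (read(1)): returned '', offset=18

Answer: YSUCFE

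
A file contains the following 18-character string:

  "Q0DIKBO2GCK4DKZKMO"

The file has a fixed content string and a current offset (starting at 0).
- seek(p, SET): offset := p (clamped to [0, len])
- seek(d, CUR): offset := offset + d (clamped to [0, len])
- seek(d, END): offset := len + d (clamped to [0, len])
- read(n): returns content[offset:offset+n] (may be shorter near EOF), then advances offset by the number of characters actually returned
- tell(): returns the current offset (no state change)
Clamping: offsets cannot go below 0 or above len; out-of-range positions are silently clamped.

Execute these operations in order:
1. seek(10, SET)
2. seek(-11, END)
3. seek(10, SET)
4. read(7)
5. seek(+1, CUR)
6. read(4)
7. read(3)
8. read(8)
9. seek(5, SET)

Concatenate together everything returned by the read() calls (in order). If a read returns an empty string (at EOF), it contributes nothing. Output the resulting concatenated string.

After 1 (seek(10, SET)): offset=10
After 2 (seek(-11, END)): offset=7
After 3 (seek(10, SET)): offset=10
After 4 (read(7)): returned 'K4DKZKM', offset=17
After 5 (seek(+1, CUR)): offset=18
After 6 (read(4)): returned '', offset=18
After 7 (read(3)): returned '', offset=18
After 8 (read(8)): returned '', offset=18
After 9 (seek(5, SET)): offset=5

Answer: K4DKZKM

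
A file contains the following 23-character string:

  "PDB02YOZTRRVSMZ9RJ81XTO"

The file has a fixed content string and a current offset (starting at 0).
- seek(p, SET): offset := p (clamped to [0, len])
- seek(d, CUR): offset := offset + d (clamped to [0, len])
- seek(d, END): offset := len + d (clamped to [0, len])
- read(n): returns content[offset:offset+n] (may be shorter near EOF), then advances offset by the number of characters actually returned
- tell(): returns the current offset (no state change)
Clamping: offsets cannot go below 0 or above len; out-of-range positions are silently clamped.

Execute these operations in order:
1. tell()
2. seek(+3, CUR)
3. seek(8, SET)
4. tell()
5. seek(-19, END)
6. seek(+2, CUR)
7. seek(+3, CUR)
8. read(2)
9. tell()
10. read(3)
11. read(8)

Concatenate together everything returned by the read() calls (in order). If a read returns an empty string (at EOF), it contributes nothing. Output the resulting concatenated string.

After 1 (tell()): offset=0
After 2 (seek(+3, CUR)): offset=3
After 3 (seek(8, SET)): offset=8
After 4 (tell()): offset=8
After 5 (seek(-19, END)): offset=4
After 6 (seek(+2, CUR)): offset=6
After 7 (seek(+3, CUR)): offset=9
After 8 (read(2)): returned 'RR', offset=11
After 9 (tell()): offset=11
After 10 (read(3)): returned 'VSM', offset=14
After 11 (read(8)): returned 'Z9RJ81XT', offset=22

Answer: RRVSMZ9RJ81XT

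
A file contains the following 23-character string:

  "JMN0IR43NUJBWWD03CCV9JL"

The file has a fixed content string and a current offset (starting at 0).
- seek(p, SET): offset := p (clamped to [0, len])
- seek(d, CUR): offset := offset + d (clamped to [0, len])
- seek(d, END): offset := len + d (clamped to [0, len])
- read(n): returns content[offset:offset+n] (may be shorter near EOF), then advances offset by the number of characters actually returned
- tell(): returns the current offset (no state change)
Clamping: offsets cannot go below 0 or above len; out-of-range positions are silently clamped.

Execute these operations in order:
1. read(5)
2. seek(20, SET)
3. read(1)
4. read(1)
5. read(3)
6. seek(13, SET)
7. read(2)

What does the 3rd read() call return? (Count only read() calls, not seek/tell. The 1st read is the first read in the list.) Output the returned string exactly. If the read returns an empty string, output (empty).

Answer: J

Derivation:
After 1 (read(5)): returned 'JMN0I', offset=5
After 2 (seek(20, SET)): offset=20
After 3 (read(1)): returned '9', offset=21
After 4 (read(1)): returned 'J', offset=22
After 5 (read(3)): returned 'L', offset=23
After 6 (seek(13, SET)): offset=13
After 7 (read(2)): returned 'WD', offset=15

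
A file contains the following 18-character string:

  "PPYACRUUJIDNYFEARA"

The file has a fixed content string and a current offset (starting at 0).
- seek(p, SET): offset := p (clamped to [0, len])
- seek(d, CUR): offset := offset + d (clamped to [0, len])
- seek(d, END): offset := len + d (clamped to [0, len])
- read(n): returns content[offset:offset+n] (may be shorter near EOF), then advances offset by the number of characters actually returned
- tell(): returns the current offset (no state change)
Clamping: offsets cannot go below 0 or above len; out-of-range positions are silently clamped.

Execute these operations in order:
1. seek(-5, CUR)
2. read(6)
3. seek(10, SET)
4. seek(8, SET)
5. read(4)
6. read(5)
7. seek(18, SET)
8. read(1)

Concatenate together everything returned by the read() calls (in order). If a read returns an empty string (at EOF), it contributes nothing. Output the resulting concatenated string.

Answer: PPYACRJIDNYFEAR

Derivation:
After 1 (seek(-5, CUR)): offset=0
After 2 (read(6)): returned 'PPYACR', offset=6
After 3 (seek(10, SET)): offset=10
After 4 (seek(8, SET)): offset=8
After 5 (read(4)): returned 'JIDN', offset=12
After 6 (read(5)): returned 'YFEAR', offset=17
After 7 (seek(18, SET)): offset=18
After 8 (read(1)): returned '', offset=18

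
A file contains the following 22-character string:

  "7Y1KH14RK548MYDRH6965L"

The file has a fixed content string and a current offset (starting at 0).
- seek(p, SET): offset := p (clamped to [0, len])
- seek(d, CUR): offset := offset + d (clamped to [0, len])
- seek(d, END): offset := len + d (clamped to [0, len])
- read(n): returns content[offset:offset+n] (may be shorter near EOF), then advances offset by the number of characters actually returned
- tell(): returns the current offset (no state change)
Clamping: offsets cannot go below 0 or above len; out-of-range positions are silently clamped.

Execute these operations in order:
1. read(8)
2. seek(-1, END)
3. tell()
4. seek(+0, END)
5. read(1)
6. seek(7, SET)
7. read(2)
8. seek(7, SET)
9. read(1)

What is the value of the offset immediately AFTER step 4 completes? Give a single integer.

Answer: 22

Derivation:
After 1 (read(8)): returned '7Y1KH14R', offset=8
After 2 (seek(-1, END)): offset=21
After 3 (tell()): offset=21
After 4 (seek(+0, END)): offset=22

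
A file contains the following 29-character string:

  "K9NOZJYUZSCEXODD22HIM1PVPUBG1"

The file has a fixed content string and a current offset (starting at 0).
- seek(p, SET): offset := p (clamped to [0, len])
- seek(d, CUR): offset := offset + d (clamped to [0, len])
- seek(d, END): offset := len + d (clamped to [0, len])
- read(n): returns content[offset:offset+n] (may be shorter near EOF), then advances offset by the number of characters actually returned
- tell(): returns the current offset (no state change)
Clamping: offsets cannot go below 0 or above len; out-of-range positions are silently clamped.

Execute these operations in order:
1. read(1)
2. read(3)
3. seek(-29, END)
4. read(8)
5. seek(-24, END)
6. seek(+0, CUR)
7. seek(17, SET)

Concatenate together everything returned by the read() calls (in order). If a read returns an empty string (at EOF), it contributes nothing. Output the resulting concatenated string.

After 1 (read(1)): returned 'K', offset=1
After 2 (read(3)): returned '9NO', offset=4
After 3 (seek(-29, END)): offset=0
After 4 (read(8)): returned 'K9NOZJYU', offset=8
After 5 (seek(-24, END)): offset=5
After 6 (seek(+0, CUR)): offset=5
After 7 (seek(17, SET)): offset=17

Answer: K9NOK9NOZJYU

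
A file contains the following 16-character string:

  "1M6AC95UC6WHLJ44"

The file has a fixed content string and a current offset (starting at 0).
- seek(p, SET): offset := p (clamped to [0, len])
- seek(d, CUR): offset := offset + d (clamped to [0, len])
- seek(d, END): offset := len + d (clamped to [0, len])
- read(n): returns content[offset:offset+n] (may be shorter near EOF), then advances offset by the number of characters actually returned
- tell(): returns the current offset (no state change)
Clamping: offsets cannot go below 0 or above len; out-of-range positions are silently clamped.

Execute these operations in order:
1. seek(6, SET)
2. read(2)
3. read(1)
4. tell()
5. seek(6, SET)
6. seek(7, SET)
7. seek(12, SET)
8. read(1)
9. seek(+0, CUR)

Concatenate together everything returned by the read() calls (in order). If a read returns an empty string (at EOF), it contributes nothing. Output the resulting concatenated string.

Answer: 5UCL

Derivation:
After 1 (seek(6, SET)): offset=6
After 2 (read(2)): returned '5U', offset=8
After 3 (read(1)): returned 'C', offset=9
After 4 (tell()): offset=9
After 5 (seek(6, SET)): offset=6
After 6 (seek(7, SET)): offset=7
After 7 (seek(12, SET)): offset=12
After 8 (read(1)): returned 'L', offset=13
After 9 (seek(+0, CUR)): offset=13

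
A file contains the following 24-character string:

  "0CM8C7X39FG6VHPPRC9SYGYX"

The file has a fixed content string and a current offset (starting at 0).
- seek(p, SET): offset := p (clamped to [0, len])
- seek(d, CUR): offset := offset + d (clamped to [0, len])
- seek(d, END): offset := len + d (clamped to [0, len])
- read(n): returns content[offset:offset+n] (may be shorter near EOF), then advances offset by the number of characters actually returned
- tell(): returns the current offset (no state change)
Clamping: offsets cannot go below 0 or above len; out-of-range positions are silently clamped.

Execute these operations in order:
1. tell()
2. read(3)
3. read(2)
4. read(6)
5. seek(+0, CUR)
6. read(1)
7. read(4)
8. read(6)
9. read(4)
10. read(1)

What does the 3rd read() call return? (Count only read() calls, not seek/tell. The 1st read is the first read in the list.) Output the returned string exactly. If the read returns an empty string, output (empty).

Answer: 7X39FG

Derivation:
After 1 (tell()): offset=0
After 2 (read(3)): returned '0CM', offset=3
After 3 (read(2)): returned '8C', offset=5
After 4 (read(6)): returned '7X39FG', offset=11
After 5 (seek(+0, CUR)): offset=11
After 6 (read(1)): returned '6', offset=12
After 7 (read(4)): returned 'VHPP', offset=16
After 8 (read(6)): returned 'RC9SYG', offset=22
After 9 (read(4)): returned 'YX', offset=24
After 10 (read(1)): returned '', offset=24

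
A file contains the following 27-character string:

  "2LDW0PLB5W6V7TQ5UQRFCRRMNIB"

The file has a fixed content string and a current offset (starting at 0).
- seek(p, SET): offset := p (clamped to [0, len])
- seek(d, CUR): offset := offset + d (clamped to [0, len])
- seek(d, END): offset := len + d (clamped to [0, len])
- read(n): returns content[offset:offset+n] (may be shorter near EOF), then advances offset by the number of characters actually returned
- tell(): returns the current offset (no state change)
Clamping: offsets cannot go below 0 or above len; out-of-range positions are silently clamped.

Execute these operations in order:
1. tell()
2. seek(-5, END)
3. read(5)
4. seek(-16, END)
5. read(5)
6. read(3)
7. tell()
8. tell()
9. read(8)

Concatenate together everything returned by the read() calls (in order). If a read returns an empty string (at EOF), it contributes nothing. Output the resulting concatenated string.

Answer: RMNIBV7TQ5UQRFCRRMNIB

Derivation:
After 1 (tell()): offset=0
After 2 (seek(-5, END)): offset=22
After 3 (read(5)): returned 'RMNIB', offset=27
After 4 (seek(-16, END)): offset=11
After 5 (read(5)): returned 'V7TQ5', offset=16
After 6 (read(3)): returned 'UQR', offset=19
After 7 (tell()): offset=19
After 8 (tell()): offset=19
After 9 (read(8)): returned 'FCRRMNIB', offset=27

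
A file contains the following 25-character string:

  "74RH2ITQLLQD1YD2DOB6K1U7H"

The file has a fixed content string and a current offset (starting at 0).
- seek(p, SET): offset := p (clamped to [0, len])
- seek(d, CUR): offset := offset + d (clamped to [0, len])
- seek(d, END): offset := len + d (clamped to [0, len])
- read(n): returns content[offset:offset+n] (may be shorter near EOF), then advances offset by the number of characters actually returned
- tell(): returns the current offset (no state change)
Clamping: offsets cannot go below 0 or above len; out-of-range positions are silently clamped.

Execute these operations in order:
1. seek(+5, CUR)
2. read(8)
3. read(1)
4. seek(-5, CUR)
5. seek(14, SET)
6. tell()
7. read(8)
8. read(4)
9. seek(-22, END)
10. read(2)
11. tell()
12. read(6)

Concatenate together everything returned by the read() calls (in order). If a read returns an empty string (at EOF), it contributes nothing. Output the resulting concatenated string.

After 1 (seek(+5, CUR)): offset=5
After 2 (read(8)): returned 'ITQLLQD1', offset=13
After 3 (read(1)): returned 'Y', offset=14
After 4 (seek(-5, CUR)): offset=9
After 5 (seek(14, SET)): offset=14
After 6 (tell()): offset=14
After 7 (read(8)): returned 'D2DOB6K1', offset=22
After 8 (read(4)): returned 'U7H', offset=25
After 9 (seek(-22, END)): offset=3
After 10 (read(2)): returned 'H2', offset=5
After 11 (tell()): offset=5
After 12 (read(6)): returned 'ITQLLQ', offset=11

Answer: ITQLLQD1YD2DOB6K1U7HH2ITQLLQ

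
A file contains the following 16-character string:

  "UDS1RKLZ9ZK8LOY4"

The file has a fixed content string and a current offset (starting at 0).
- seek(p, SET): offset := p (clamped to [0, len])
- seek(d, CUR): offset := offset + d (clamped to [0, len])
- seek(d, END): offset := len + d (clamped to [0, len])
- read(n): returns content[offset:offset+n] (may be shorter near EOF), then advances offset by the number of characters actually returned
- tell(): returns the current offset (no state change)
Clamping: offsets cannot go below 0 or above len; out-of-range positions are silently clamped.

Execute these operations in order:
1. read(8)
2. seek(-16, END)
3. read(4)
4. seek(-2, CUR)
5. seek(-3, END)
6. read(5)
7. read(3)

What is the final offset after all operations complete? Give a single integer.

After 1 (read(8)): returned 'UDS1RKLZ', offset=8
After 2 (seek(-16, END)): offset=0
After 3 (read(4)): returned 'UDS1', offset=4
After 4 (seek(-2, CUR)): offset=2
After 5 (seek(-3, END)): offset=13
After 6 (read(5)): returned 'OY4', offset=16
After 7 (read(3)): returned '', offset=16

Answer: 16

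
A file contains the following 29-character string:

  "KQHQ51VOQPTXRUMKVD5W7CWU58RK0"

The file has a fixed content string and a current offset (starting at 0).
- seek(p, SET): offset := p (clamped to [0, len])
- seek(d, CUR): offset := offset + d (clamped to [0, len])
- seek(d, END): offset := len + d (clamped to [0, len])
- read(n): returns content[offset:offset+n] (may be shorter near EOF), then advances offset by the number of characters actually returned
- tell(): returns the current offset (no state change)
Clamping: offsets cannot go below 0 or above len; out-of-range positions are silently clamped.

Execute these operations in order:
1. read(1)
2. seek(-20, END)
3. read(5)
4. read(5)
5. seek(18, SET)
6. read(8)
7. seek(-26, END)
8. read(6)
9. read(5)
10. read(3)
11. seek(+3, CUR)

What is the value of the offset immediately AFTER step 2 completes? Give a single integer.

After 1 (read(1)): returned 'K', offset=1
After 2 (seek(-20, END)): offset=9

Answer: 9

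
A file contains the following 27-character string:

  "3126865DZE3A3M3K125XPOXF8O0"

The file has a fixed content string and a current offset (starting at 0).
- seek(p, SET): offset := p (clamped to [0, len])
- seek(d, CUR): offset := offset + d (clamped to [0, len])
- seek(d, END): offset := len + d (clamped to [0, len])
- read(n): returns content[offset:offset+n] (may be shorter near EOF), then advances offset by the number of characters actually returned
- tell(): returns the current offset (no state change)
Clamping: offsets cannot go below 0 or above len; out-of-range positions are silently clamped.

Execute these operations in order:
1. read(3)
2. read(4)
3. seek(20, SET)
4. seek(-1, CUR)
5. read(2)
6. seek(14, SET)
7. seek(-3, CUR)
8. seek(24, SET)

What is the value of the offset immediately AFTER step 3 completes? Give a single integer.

After 1 (read(3)): returned '312', offset=3
After 2 (read(4)): returned '6865', offset=7
After 3 (seek(20, SET)): offset=20

Answer: 20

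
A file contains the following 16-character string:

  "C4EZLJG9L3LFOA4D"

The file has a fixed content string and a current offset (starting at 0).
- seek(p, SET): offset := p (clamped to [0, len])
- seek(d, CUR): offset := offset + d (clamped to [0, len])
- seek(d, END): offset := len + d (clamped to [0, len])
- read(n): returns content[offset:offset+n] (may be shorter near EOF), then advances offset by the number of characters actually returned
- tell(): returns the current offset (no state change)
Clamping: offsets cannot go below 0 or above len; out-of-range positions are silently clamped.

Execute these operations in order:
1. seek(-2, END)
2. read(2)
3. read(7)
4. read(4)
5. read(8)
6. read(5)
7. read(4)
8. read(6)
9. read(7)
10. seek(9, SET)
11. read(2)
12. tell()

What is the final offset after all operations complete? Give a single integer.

After 1 (seek(-2, END)): offset=14
After 2 (read(2)): returned '4D', offset=16
After 3 (read(7)): returned '', offset=16
After 4 (read(4)): returned '', offset=16
After 5 (read(8)): returned '', offset=16
After 6 (read(5)): returned '', offset=16
After 7 (read(4)): returned '', offset=16
After 8 (read(6)): returned '', offset=16
After 9 (read(7)): returned '', offset=16
After 10 (seek(9, SET)): offset=9
After 11 (read(2)): returned '3L', offset=11
After 12 (tell()): offset=11

Answer: 11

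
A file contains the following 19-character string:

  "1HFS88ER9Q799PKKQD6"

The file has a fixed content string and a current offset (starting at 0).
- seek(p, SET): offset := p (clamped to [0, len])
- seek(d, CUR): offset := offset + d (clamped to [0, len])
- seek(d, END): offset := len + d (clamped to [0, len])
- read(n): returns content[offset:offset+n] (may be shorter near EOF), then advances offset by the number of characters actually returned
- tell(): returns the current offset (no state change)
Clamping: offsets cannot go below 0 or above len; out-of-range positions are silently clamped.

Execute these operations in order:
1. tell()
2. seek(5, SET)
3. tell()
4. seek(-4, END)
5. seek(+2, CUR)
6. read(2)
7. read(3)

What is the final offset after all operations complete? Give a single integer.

Answer: 19

Derivation:
After 1 (tell()): offset=0
After 2 (seek(5, SET)): offset=5
After 3 (tell()): offset=5
After 4 (seek(-4, END)): offset=15
After 5 (seek(+2, CUR)): offset=17
After 6 (read(2)): returned 'D6', offset=19
After 7 (read(3)): returned '', offset=19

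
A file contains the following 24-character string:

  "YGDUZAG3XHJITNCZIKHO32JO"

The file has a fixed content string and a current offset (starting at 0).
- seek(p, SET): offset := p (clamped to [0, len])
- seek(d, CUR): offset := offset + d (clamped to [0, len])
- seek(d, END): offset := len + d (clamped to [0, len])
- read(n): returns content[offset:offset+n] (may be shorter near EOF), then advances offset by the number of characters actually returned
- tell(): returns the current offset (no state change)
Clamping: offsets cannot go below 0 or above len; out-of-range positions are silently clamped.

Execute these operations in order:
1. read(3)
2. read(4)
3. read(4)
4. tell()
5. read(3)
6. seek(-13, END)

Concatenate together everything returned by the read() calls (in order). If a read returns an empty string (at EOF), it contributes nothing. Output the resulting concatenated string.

Answer: YGDUZAG3XHJITN

Derivation:
After 1 (read(3)): returned 'YGD', offset=3
After 2 (read(4)): returned 'UZAG', offset=7
After 3 (read(4)): returned '3XHJ', offset=11
After 4 (tell()): offset=11
After 5 (read(3)): returned 'ITN', offset=14
After 6 (seek(-13, END)): offset=11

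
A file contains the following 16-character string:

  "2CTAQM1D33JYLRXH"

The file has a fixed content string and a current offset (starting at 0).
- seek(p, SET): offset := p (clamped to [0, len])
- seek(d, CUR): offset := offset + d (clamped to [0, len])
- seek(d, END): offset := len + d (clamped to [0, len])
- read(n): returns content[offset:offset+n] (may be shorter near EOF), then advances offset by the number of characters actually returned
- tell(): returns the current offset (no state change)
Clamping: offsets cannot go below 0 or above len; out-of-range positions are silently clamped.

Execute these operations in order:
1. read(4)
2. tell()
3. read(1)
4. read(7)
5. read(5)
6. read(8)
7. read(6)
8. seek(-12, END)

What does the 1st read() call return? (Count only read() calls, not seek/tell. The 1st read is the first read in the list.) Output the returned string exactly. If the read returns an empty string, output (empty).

Answer: 2CTA

Derivation:
After 1 (read(4)): returned '2CTA', offset=4
After 2 (tell()): offset=4
After 3 (read(1)): returned 'Q', offset=5
After 4 (read(7)): returned 'M1D33JY', offset=12
After 5 (read(5)): returned 'LRXH', offset=16
After 6 (read(8)): returned '', offset=16
After 7 (read(6)): returned '', offset=16
After 8 (seek(-12, END)): offset=4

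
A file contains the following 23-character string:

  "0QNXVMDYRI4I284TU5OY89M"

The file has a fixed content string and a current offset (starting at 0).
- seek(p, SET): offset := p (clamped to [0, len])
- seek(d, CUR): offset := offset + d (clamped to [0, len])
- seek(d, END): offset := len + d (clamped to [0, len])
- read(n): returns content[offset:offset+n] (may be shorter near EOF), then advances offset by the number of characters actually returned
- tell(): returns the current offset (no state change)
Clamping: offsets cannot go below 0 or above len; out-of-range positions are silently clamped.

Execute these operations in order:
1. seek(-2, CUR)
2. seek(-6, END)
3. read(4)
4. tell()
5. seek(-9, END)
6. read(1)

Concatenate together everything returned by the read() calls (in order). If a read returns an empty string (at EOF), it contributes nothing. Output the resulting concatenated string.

After 1 (seek(-2, CUR)): offset=0
After 2 (seek(-6, END)): offset=17
After 3 (read(4)): returned '5OY8', offset=21
After 4 (tell()): offset=21
After 5 (seek(-9, END)): offset=14
After 6 (read(1)): returned '4', offset=15

Answer: 5OY84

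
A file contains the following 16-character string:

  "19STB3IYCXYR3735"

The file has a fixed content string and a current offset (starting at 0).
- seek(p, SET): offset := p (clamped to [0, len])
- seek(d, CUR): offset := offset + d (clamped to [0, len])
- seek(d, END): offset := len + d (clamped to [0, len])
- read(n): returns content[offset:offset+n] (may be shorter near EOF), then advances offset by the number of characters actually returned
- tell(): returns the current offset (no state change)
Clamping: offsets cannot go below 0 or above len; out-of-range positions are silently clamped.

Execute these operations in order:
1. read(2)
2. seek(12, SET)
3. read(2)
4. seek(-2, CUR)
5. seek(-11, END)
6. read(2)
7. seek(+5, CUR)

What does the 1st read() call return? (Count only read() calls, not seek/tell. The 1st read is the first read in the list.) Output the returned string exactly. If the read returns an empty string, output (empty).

Answer: 19

Derivation:
After 1 (read(2)): returned '19', offset=2
After 2 (seek(12, SET)): offset=12
After 3 (read(2)): returned '37', offset=14
After 4 (seek(-2, CUR)): offset=12
After 5 (seek(-11, END)): offset=5
After 6 (read(2)): returned '3I', offset=7
After 7 (seek(+5, CUR)): offset=12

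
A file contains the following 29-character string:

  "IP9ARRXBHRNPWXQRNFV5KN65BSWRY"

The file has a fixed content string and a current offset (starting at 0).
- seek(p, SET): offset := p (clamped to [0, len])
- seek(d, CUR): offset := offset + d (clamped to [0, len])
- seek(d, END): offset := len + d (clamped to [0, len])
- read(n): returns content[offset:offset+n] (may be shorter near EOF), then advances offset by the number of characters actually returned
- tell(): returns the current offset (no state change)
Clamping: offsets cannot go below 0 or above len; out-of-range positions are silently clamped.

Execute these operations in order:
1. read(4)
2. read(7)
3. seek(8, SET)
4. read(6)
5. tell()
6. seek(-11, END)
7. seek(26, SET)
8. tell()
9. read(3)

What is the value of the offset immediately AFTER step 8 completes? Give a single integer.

Answer: 26

Derivation:
After 1 (read(4)): returned 'IP9A', offset=4
After 2 (read(7)): returned 'RRXBHRN', offset=11
After 3 (seek(8, SET)): offset=8
After 4 (read(6)): returned 'HRNPWX', offset=14
After 5 (tell()): offset=14
After 6 (seek(-11, END)): offset=18
After 7 (seek(26, SET)): offset=26
After 8 (tell()): offset=26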